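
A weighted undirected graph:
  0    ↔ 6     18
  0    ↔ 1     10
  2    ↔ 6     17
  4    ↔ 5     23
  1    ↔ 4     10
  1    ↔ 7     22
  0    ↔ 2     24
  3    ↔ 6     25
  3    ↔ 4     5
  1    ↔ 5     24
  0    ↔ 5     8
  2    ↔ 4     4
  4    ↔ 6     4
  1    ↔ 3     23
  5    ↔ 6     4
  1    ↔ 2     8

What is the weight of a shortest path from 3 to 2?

Some routes from 3 to 2:
3→1→2: 23 + 8 = 31
3→4→6→2: 5 + 4 + 17 = 26
3→4→2: 5 + 4 = 9
3→4→1→2: 5 + 10 + 8 = 23
Shortest: 9.

9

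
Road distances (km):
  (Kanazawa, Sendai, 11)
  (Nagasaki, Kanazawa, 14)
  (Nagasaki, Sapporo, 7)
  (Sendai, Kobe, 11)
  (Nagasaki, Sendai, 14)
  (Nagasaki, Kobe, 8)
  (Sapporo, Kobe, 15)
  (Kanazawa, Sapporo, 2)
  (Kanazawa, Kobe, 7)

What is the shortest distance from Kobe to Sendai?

Some routes from Kobe to Sendai:
Kobe→Kanazawa→Sendai: 7 + 11 = 18
Kobe→Sapporo→Kanazawa→Sendai: 15 + 2 + 11 = 28
Kobe→Sendai: 11
Kobe→Kanazawa→Sapporo→Nagasaki→Sendai: 7 + 2 + 7 + 14 = 30
Kobe→Nagasaki→Sapporo→Kanazawa→Sendai: 8 + 7 + 2 + 11 = 28
Kobe→Nagasaki→Sendai: 8 + 14 = 22
Shortest: 11 km.

11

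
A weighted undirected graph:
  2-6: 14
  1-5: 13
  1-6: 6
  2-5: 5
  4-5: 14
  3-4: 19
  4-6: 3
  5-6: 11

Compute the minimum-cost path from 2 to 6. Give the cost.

14

Checking several routes:
2 - 5 - 6: 5 + 11 = 16
2 - 6: 14
2 - 5 - 4 - 6: 5 + 14 + 3 = 22
Best route has total 14.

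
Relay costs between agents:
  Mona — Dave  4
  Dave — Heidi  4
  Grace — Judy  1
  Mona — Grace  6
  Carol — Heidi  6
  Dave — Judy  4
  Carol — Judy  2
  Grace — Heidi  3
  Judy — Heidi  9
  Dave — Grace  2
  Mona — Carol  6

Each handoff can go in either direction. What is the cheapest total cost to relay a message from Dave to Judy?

3

A few of the Dave→Judy routes:
Dave → Judy: 4
Dave → Heidi → Carol → Judy: 4 + 6 + 2 = 12
Dave → Mona → Grace → Judy: 4 + 6 + 1 = 11
Dave → Heidi → Grace → Judy: 4 + 3 + 1 = 8
Dave → Grace → Judy: 2 + 1 = 3
The minimum is 3.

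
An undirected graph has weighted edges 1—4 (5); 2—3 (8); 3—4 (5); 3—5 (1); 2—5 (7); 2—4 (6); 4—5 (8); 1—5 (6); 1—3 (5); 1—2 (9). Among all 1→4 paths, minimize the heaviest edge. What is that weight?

A few of the 1→4 routes:
1 - 3 - 4: max(5, 5) = 5
1 - 5 - 2 - 4: max(6, 7, 6) = 7
1 - 3 - 5 - 2 - 4: max(5, 1, 7, 6) = 7
1 - 5 - 3 - 4: max(6, 1, 5) = 6
1 - 4: max(5) = 5
Best route has worst link 5.

5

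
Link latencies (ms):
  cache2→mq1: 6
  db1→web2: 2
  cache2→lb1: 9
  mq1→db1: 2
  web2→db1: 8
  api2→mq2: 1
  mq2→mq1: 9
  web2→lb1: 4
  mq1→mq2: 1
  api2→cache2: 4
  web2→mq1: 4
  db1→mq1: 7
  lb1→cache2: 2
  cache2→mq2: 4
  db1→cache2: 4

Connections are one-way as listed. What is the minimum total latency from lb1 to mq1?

Paths from lb1 to mq1:
lb1→cache2→mq2→mq1: 2 + 4 + 9 = 15
lb1→cache2→mq1: 2 + 6 = 8
The minimum is 8 ms.

8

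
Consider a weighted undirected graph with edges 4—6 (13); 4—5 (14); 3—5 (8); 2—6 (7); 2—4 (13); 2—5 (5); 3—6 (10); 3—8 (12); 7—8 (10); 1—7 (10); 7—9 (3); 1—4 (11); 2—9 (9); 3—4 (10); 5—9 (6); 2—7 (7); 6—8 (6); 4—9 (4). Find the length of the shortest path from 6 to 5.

12

Checking several routes:
6 -> 2 -> 5: 7 + 5 = 12
6 -> 2 -> 9 -> 5: 7 + 9 + 6 = 22
6 -> 3 -> 5: 10 + 8 = 18
6 -> 2 -> 7 -> 9 -> 5: 7 + 7 + 3 + 6 = 23
6 -> 4 -> 9 -> 5: 13 + 4 + 6 = 23
Best route has total 12.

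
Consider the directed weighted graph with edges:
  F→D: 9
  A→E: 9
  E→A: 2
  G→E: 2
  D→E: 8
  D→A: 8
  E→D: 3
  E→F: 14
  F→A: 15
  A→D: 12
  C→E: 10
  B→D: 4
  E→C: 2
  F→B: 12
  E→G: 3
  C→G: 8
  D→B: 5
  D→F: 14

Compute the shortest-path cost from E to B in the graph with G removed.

8

Comparing a few candidate routes:
E → F → B: 14 + 12 = 26
E → A → D → F → B: 2 + 12 + 14 + 12 = 40
E → D → B: 3 + 5 = 8
E → F → D → B: 14 + 9 + 5 = 28
E → A → D → B: 2 + 12 + 5 = 19
E → D → F → B: 3 + 14 + 12 = 29
Shortest: 8.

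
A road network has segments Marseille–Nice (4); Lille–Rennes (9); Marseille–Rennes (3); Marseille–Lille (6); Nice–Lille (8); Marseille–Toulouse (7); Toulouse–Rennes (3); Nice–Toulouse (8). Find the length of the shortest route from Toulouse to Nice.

8

Comparing a few candidate routes:
Toulouse - Rennes - Lille - Nice: 3 + 9 + 8 = 20
Toulouse - Nice: 8
Toulouse - Marseille - Lille - Nice: 7 + 6 + 8 = 21
Toulouse - Rennes - Marseille - Lille - Nice: 3 + 3 + 6 + 8 = 20
Toulouse - Rennes - Marseille - Nice: 3 + 3 + 4 = 10
Toulouse - Marseille - Nice: 7 + 4 = 11
The minimum is 8 km.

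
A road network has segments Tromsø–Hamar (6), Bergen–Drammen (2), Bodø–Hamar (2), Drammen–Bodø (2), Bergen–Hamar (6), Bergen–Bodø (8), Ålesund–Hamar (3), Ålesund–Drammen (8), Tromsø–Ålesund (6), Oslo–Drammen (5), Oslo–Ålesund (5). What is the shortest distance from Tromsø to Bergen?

12

Comparing a few candidate routes:
Tromsø-Hamar-Bergen: 6 + 6 = 12
Tromsø-Hamar-Bodø-Drammen-Bergen: 6 + 2 + 2 + 2 = 12
Tromsø-Hamar-Bodø-Bergen: 6 + 2 + 8 = 16
Tromsø-Ålesund-Hamar-Bodø-Drammen-Bergen: 6 + 3 + 2 + 2 + 2 = 15
Tromsø-Ålesund-Hamar-Bergen: 6 + 3 + 6 = 15
Tromsø-Ålesund-Drammen-Bergen: 6 + 8 + 2 = 16
Shortest: 12 km.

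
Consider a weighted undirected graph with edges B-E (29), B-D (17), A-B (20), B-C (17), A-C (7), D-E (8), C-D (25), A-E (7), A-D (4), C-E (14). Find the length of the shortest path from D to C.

A few of the D→C routes:
D → A → E → C: 4 + 7 + 14 = 25
D → E → A → C: 8 + 7 + 7 = 22
D → E → C: 8 + 14 = 22
D → A → C: 4 + 7 = 11
Best route has total 11.

11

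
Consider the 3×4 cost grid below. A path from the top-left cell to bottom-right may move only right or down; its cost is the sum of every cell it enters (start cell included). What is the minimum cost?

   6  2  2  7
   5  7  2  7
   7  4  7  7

26

One optimal route is [0,0] → [0,1] → [0,2] → [1,2] → [1,3] → [2,3].
Its cost is 6 + 2 + 2 + 2 + 7 + 7 = 26.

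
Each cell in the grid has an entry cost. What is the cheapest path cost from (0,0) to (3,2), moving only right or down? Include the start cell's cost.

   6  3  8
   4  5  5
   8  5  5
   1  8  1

Cheapest: r0c0→r0c1→r1c1→r1c2→r2c2→r3c2
  6 + 3 + 5 + 5 + 5 + 1 = 25
(Top row then right column would cost 28.)

25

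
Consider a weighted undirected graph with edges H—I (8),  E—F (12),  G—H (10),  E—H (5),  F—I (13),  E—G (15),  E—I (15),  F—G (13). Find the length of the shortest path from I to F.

Comparing a few candidate routes:
I - H - E - F: 8 + 5 + 12 = 25
I - E - F: 15 + 12 = 27
I - H - G - F: 8 + 10 + 13 = 31
I - E - G - F: 15 + 15 + 13 = 43
I - H - E - G - F: 8 + 5 + 15 + 13 = 41
I - F: 13
Best route has total 13.

13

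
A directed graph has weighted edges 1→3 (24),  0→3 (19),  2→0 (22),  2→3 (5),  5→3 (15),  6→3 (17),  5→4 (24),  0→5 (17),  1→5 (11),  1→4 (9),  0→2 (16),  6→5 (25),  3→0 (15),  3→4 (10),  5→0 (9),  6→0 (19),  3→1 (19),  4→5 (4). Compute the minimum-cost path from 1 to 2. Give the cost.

36

Comparing a few candidate routes:
1→3→0→2: 24 + 15 + 16 = 55
1→5→3→0→2: 11 + 15 + 15 + 16 = 57
1→4→5→0→2: 9 + 4 + 9 + 16 = 38
1→5→0→2: 11 + 9 + 16 = 36
Best route has total 36.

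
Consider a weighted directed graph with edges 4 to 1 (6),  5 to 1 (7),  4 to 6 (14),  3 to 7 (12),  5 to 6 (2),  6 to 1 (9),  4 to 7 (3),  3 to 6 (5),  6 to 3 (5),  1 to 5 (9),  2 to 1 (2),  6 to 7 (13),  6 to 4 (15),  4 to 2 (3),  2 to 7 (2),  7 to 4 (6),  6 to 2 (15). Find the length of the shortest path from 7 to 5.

20

Paths from 7 to 5:
7-4-6-2-1-5: 6 + 14 + 15 + 2 + 9 = 46
7-4-1-5: 6 + 6 + 9 = 21
7-4-2-1-5: 6 + 3 + 2 + 9 = 20
7-4-6-1-5: 6 + 14 + 9 + 9 = 38
The minimum is 20.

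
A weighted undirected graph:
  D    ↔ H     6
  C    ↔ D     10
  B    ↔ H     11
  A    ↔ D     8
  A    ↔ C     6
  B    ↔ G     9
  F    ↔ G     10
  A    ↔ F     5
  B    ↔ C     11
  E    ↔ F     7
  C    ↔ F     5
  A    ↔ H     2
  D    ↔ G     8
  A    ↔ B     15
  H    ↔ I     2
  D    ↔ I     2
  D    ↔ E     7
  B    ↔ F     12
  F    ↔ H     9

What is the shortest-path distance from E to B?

A few of the E→B routes:
E - F - C - B: 7 + 5 + 11 = 23
E - F - B: 7 + 12 = 19
E - D - I - H - B: 7 + 2 + 2 + 11 = 22
The minimum is 19.

19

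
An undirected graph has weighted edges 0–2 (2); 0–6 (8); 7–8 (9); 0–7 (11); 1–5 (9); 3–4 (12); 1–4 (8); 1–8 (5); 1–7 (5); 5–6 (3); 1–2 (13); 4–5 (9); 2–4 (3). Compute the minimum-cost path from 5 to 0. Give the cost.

11

Comparing a few candidate routes:
5-4-2-0: 9 + 3 + 2 = 14
5-1-4-2-0: 9 + 8 + 3 + 2 = 22
5-1-2-0: 9 + 13 + 2 = 24
5-6-0: 3 + 8 = 11
5-1-7-0: 9 + 5 + 11 = 25
Best route has total 11.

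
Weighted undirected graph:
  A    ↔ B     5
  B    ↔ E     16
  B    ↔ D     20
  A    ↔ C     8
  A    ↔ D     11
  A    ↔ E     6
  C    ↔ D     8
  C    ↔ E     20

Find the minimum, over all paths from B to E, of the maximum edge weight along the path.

Comparing a few candidate routes:
B → E: max(16) = 16
B → D → A → C → E: max(20, 11, 8, 20) = 20
B → A → E: max(5, 6) = 6
Smallest bottleneck: 6.

6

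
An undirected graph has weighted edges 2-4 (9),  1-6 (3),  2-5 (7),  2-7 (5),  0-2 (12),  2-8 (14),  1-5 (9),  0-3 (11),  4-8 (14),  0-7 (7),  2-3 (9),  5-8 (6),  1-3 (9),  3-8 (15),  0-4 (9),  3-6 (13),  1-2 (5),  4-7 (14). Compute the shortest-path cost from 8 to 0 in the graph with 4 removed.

25

Checking several routes:
8 → 5 → 2 → 7 → 0: 6 + 7 + 5 + 7 = 25
8 → 5 → 2 → 0: 6 + 7 + 12 = 25
8 → 2 → 0: 14 + 12 = 26
Shortest: 25.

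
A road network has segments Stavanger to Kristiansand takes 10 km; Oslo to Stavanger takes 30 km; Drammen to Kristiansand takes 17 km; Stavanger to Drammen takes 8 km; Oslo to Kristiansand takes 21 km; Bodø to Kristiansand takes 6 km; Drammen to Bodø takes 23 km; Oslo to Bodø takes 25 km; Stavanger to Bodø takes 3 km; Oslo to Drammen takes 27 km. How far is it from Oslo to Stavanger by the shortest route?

28

A few of the Oslo→Stavanger routes:
Oslo - Stavanger: 30
Oslo - Bodø - Stavanger: 25 + 3 = 28
Oslo - Kristiansand - Bodø - Stavanger: 21 + 6 + 3 = 30
The minimum is 28 km.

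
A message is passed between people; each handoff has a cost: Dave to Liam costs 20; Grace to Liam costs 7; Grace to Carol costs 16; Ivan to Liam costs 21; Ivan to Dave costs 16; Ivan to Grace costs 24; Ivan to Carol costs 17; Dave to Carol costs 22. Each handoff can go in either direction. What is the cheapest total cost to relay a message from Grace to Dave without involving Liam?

38

A few of the Grace→Dave routes:
Grace - Ivan - Dave: 24 + 16 = 40
Grace - Carol - Dave: 16 + 22 = 38
Grace - Carol - Ivan - Dave: 16 + 17 + 16 = 49
Best route has total 38.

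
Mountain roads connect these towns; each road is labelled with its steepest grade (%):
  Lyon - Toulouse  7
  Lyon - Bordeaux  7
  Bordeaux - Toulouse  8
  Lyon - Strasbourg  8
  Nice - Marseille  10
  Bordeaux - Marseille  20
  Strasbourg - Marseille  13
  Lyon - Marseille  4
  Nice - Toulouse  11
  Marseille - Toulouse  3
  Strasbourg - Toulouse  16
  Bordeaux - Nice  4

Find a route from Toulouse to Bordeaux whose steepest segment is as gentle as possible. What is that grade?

Some routes from Toulouse to Bordeaux:
Toulouse → Lyon → Bordeaux: max(7, 7) = 7
Toulouse → Marseille → Lyon → Bordeaux: max(3, 4, 7) = 7
Toulouse → Marseille → Nice → Bordeaux: max(3, 10, 4) = 10
Toulouse → Lyon → Marseille → Nice → Bordeaux: max(7, 4, 10, 4) = 10
Toulouse → Bordeaux: max(8) = 8
The minimum achievable maximum is 7%.

7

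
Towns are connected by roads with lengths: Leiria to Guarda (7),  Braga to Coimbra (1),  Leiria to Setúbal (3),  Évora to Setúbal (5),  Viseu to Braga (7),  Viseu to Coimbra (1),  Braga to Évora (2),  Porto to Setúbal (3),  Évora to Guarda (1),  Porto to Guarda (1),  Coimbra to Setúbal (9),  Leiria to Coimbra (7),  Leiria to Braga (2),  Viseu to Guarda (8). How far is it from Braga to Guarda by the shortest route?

3

A few of the Braga→Guarda routes:
Braga→Leiria→Guarda: 2 + 7 = 9
Braga→Évora→Guarda: 2 + 1 = 3
Braga→Leiria→Setúbal→Porto→Guarda: 2 + 3 + 3 + 1 = 9
Best route has total 3.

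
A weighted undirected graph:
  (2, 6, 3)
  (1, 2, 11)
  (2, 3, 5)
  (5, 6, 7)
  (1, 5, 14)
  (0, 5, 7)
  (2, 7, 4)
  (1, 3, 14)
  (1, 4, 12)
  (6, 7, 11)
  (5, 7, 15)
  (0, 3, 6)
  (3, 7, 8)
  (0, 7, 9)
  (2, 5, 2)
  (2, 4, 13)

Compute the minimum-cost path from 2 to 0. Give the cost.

Some routes from 2 to 0:
2-7-0: 4 + 9 = 13
2-5-0: 2 + 7 = 9
2-6-5-0: 3 + 7 + 7 = 17
2-3-0: 5 + 6 = 11
The minimum is 9.

9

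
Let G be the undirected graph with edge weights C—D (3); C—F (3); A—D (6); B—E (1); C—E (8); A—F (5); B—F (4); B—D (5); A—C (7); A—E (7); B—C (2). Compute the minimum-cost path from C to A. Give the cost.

Checking several routes:
C -> F -> A: 3 + 5 = 8
C -> D -> A: 3 + 6 = 9
C -> A: 7
The minimum is 7.

7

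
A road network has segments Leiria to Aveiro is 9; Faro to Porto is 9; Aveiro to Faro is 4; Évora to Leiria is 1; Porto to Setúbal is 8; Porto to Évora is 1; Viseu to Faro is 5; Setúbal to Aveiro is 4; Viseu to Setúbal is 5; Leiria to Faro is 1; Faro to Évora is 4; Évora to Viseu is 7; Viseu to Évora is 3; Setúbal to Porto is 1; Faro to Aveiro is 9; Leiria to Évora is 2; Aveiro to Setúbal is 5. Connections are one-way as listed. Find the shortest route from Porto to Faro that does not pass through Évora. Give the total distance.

Routes from Porto to Faro avoiding Évora:
Porto -> Setúbal -> Aveiro -> Faro: 8 + 4 + 4 = 16
The minimum is 16.

16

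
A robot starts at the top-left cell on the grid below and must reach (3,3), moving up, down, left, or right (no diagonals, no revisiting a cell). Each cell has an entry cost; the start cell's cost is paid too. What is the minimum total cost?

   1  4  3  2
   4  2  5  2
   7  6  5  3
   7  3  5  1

16

Best path: r0c0 -> r0c1 -> r0c2 -> r0c3 -> r1c3 -> r2c3 -> r3c3
Cost: 1 + 4 + 3 + 2 + 2 + 3 + 1 = 16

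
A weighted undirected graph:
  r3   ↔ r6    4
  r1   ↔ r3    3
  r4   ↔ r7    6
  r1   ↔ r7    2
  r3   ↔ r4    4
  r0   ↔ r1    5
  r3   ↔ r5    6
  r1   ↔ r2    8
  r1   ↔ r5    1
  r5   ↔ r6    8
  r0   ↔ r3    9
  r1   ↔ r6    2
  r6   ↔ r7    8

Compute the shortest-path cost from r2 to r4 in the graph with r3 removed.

16

Candidate routes:
r2 - r1 - r6 - r7 - r4: 8 + 2 + 8 + 6 = 24
r2 - r1 - r5 - r6 - r7 - r4: 8 + 1 + 8 + 8 + 6 = 31
r2 - r1 - r7 - r4: 8 + 2 + 6 = 16
Shortest: 16.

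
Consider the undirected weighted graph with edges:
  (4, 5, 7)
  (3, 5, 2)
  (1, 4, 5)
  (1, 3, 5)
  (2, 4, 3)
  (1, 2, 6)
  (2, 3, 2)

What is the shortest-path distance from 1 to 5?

A few of the 1→5 routes:
1→2→3→5: 6 + 2 + 2 = 10
1→4→5: 5 + 7 = 12
1→2→4→5: 6 + 3 + 7 = 16
1→3→5: 5 + 2 = 7
1→4→2→3→5: 5 + 3 + 2 + 2 = 12
Best route has total 7.

7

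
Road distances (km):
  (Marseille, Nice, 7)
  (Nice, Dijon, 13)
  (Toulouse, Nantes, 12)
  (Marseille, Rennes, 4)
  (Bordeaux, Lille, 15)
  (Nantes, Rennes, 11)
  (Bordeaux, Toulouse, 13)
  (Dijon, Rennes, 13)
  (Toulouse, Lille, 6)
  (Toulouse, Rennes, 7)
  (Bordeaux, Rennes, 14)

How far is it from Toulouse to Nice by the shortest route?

A few of the Toulouse→Nice routes:
Toulouse → Nantes → Rennes → Marseille → Nice: 12 + 11 + 4 + 7 = 34
Toulouse → Rennes → Dijon → Nice: 7 + 13 + 13 = 33
Toulouse → Lille → Bordeaux → Rennes → Marseille → Nice: 6 + 15 + 14 + 4 + 7 = 46
Toulouse → Bordeaux → Rennes → Marseille → Nice: 13 + 14 + 4 + 7 = 38
Toulouse → Rennes → Marseille → Nice: 7 + 4 + 7 = 18
Toulouse → Nantes → Rennes → Dijon → Nice: 12 + 11 + 13 + 13 = 49
The minimum is 18 km.

18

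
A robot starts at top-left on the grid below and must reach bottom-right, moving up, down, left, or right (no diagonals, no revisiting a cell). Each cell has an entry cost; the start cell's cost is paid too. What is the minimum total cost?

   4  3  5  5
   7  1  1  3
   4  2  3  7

19

Cheapest: (0,0)→(0,1)→(1,1)→(1,2)→(1,3)→(2,3)
  4 + 3 + 1 + 1 + 3 + 7 = 19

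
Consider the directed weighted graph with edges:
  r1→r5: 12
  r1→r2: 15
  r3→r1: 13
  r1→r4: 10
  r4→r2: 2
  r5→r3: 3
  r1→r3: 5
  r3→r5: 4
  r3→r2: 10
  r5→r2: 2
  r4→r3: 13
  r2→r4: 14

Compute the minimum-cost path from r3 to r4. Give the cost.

Routes from r3 to r4:
r3→r1→r5→r2→r4: 13 + 12 + 2 + 14 = 41
r3→r1→r4: 13 + 10 = 23
r3→r5→r2→r4: 4 + 2 + 14 = 20
r3→r2→r4: 10 + 14 = 24
r3→r1→r2→r4: 13 + 15 + 14 = 42
Best route has total 20.

20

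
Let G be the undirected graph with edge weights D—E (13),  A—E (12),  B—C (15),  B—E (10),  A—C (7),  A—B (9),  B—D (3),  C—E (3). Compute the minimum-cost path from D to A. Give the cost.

Checking several routes:
D-B-E-A: 3 + 10 + 12 = 25
D-B-A: 3 + 9 = 12
D-B-E-C-A: 3 + 10 + 3 + 7 = 23
D-E-C-A: 13 + 3 + 7 = 23
Shortest: 12.

12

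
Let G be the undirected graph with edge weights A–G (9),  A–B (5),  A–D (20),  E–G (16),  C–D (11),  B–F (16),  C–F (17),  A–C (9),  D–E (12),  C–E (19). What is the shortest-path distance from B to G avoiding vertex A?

68

Routes from B to G avoiding A:
B -> F -> C -> E -> G: 16 + 17 + 19 + 16 = 68
B -> F -> C -> D -> E -> G: 16 + 17 + 11 + 12 + 16 = 72
Best route has total 68.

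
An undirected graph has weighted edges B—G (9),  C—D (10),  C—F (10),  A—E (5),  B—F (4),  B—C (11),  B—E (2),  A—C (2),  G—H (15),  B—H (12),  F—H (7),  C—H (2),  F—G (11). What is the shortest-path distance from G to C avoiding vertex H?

Routes from G to C avoiding H:
G - B - C: 9 + 11 = 20
G - B - E - A - C: 9 + 2 + 5 + 2 = 18
G - F - B - C: 11 + 4 + 11 = 26
G - F - C: 11 + 10 = 21
G - B - F - C: 9 + 4 + 10 = 23
G - F - B - E - A - C: 11 + 4 + 2 + 5 + 2 = 24
Shortest: 18.

18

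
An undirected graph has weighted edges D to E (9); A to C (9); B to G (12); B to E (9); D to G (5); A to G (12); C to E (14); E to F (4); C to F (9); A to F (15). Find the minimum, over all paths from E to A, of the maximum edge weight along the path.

Some routes from E to A:
E-F-C-A: max(4, 9, 9) = 9
E-D-G-A: max(9, 5, 12) = 12
E-B-G-A: max(9, 12, 12) = 12
Best route has worst link 9.

9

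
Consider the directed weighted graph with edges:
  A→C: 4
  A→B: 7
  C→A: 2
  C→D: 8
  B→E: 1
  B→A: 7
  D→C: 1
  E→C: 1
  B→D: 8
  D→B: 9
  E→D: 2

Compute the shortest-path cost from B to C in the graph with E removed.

9

Routes from B to C avoiding E:
B-A-C: 7 + 4 = 11
B-D-C: 8 + 1 = 9
The minimum is 9.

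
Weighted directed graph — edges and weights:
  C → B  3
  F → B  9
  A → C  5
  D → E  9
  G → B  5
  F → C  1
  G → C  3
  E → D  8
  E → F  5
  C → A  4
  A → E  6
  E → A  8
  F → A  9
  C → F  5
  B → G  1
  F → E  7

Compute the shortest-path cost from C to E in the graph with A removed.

Paths from C to E avoiding A:
C-F-E: 5 + 7 = 12
Shortest: 12.

12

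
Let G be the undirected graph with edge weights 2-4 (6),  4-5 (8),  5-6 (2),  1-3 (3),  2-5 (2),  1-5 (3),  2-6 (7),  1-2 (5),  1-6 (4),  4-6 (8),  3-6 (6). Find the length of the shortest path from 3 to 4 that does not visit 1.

14

Checking several routes:
3→6→5→2→4: 6 + 2 + 2 + 6 = 16
3→6→4: 6 + 8 = 14
3→6→2→4: 6 + 7 + 6 = 19
3→6→5→4: 6 + 2 + 8 = 16
The minimum is 14.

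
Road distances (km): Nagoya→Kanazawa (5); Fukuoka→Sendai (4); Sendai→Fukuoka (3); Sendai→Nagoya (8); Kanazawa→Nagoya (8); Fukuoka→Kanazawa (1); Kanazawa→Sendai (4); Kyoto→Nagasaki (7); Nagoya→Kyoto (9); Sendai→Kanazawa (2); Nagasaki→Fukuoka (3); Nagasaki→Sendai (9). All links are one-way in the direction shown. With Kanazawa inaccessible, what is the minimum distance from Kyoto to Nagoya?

22

Candidate routes:
Kyoto → Nagasaki → Fukuoka → Sendai → Nagoya: 7 + 3 + 4 + 8 = 22
Kyoto → Nagasaki → Sendai → Nagoya: 7 + 9 + 8 = 24
Best route has total 22 km.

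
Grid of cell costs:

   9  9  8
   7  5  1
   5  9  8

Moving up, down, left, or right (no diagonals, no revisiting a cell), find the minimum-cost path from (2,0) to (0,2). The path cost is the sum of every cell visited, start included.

26

Best path: (2,0) → (1,0) → (1,1) → (1,2) → (0,2)
Cost: 5 + 7 + 5 + 1 + 8 = 26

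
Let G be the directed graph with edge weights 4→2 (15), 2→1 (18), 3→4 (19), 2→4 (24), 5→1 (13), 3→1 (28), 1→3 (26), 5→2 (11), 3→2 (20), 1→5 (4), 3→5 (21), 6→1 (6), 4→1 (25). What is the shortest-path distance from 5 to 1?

13

Routes from 5 to 1:
5 → 2 → 1: 11 + 18 = 29
5 → 2 → 4 → 1: 11 + 24 + 25 = 60
5 → 1: 13
Best route has total 13.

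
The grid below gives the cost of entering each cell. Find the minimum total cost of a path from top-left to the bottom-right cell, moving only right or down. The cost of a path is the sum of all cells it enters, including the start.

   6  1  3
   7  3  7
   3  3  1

One optimal route is (0,0) → (0,1) → (1,1) → (2,1) → (2,2).
Its cost is 6 + 1 + 3 + 3 + 1 = 14.

14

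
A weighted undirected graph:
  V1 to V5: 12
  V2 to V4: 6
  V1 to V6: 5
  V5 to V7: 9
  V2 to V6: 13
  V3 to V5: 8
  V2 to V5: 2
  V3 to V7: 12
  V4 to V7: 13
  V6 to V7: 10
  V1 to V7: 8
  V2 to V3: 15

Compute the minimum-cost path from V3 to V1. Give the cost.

A few of the V3→V1 routes:
V3→V7→V1: 12 + 8 = 20
V3→V7→V6→V1: 12 + 10 + 5 = 27
V3→V5→V1: 8 + 12 = 20
V3→V5→V7→V1: 8 + 9 + 8 = 25
Shortest: 20.

20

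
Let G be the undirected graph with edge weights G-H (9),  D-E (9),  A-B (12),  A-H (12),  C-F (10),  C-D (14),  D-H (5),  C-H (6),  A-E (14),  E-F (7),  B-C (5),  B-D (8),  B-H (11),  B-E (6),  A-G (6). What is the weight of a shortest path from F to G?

Some routes from F to G:
F-E-A-G: 7 + 14 + 6 = 27
F-E-B-A-G: 7 + 6 + 12 + 6 = 31
F-C-H-G: 10 + 6 + 9 = 25
F-E-D-H-G: 7 + 9 + 5 + 9 = 30
F-E-B-C-H-G: 7 + 6 + 5 + 6 + 9 = 33
F-C-B-A-G: 10 + 5 + 12 + 6 = 33
Shortest: 25.

25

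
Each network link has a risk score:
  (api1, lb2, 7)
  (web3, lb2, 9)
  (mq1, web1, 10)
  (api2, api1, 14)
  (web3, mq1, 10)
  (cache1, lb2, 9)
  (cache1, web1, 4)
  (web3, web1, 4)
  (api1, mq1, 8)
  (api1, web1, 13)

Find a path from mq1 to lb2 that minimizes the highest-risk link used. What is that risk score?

8

Some routes from mq1 to lb2:
mq1-api1-lb2: max(8, 7) = 8
mq1-web1-cache1-lb2: max(10, 4, 9) = 10
mq1-web1-web3-lb2: max(10, 4, 9) = 10
mq1-web3-web1-cache1-lb2: max(10, 4, 4, 9) = 10
mq1-web3-lb2: max(10, 9) = 10
The minimum achievable maximum is 8.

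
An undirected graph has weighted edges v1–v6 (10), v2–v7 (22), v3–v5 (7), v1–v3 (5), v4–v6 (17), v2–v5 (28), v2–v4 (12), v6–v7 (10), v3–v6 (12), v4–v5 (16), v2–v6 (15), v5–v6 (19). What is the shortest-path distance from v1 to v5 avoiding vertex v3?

Comparing a few candidate routes:
v1 -> v6 -> v4 -> v5: 10 + 17 + 16 = 43
v1 -> v6 -> v5: 10 + 19 = 29
v1 -> v6 -> v2 -> v4 -> v5: 10 + 15 + 12 + 16 = 53
v1 -> v6 -> v4 -> v2 -> v5: 10 + 17 + 12 + 28 = 67
v1 -> v6 -> v2 -> v5: 10 + 15 + 28 = 53
Best route has total 29.

29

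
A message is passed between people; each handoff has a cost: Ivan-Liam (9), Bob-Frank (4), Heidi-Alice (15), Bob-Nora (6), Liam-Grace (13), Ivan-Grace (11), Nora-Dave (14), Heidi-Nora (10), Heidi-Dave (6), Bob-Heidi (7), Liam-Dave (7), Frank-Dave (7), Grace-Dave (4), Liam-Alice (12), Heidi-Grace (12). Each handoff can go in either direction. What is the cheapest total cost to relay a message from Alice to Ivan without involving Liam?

Comparing a few candidate routes:
Alice → Heidi → Dave → Grace → Ivan: 15 + 6 + 4 + 11 = 36
Alice → Heidi → Grace → Ivan: 15 + 12 + 11 = 38
Alice → Heidi → Bob → Frank → Dave → Grace → Ivan: 15 + 7 + 4 + 7 + 4 + 11 = 48
The minimum is 36.

36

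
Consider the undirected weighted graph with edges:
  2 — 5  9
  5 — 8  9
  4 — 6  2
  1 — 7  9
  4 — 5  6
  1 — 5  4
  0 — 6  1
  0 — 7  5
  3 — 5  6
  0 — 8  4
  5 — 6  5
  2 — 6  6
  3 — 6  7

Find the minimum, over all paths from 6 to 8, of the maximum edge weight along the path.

4

Checking several routes:
6 → 3 → 5 → 8: max(7, 6, 9) = 9
6 → 2 → 5 → 8: max(6, 9, 9) = 9
6 → 0 → 7 → 1 → 5 → 8: max(1, 5, 9, 4, 9) = 9
6 → 2 → 5 → 1 → 7 → 0 → 8: max(6, 9, 4, 9, 5, 4) = 9
6 → 3 → 5 → 1 → 7 → 0 → 8: max(7, 6, 4, 9, 5, 4) = 9
6 → 0 → 8: max(1, 4) = 4
The minimum achievable maximum is 4.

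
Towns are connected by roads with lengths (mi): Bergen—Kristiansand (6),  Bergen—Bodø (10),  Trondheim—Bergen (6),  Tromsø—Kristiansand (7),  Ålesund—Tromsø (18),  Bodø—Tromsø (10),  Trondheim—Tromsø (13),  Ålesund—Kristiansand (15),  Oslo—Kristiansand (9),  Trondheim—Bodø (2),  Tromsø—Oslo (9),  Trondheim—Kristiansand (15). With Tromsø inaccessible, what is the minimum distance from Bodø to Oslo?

Candidate routes:
Bodø→Trondheim→Kristiansand→Oslo: 2 + 15 + 9 = 26
Bodø→Bergen→Kristiansand→Oslo: 10 + 6 + 9 = 25
Bodø→Bergen→Trondheim→Kristiansand→Oslo: 10 + 6 + 15 + 9 = 40
Bodø→Trondheim→Bergen→Kristiansand→Oslo: 2 + 6 + 6 + 9 = 23
Best route has total 23 mi.

23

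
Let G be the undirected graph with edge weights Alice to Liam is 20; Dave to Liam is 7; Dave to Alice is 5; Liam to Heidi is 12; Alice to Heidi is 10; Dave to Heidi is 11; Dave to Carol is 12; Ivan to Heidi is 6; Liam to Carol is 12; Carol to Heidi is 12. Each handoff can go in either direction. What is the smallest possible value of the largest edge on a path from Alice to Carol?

A few of the Alice→Carol routes:
Alice-Dave-Carol: max(5, 12) = 12
Alice-Dave-Heidi-Liam-Carol: max(5, 11, 12, 12) = 12
Alice-Dave-Heidi-Carol: max(5, 11, 12) = 12
Best route has worst link 12.

12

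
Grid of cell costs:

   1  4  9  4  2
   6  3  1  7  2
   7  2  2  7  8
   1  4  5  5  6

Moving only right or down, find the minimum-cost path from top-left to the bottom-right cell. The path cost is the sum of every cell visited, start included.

27

Best path: [0,0] → [0,1] → [1,1] → [1,2] → [2,2] → [3,2] → [3,3] → [3,4]
Cost: 1 + 4 + 3 + 1 + 2 + 5 + 5 + 6 = 27
For comparison, the top-then-right route costs 36.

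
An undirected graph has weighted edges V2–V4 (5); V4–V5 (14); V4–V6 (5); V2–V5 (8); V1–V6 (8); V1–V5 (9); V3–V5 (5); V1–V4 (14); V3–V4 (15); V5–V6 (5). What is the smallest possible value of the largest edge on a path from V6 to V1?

Some routes from V6 to V1:
V6 -> V5 -> V4 -> V1: max(5, 14, 14) = 14
V6 -> V4 -> V5 -> V1: max(5, 14, 9) = 14
V6 -> V4 -> V1: max(5, 14) = 14
V6 -> V1: max(8) = 8
V6 -> V4 -> V2 -> V5 -> V1: max(5, 5, 8, 9) = 9
V6 -> V5 -> V1: max(5, 9) = 9
Smallest bottleneck: 8.

8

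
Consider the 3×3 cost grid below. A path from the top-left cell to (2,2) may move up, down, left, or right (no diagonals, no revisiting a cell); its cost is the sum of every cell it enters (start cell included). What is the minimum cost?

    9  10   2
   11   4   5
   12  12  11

37

One optimal route is [0,0] -> [0,1] -> [0,2] -> [1,2] -> [2,2].
Its cost is 9 + 10 + 2 + 5 + 11 = 37.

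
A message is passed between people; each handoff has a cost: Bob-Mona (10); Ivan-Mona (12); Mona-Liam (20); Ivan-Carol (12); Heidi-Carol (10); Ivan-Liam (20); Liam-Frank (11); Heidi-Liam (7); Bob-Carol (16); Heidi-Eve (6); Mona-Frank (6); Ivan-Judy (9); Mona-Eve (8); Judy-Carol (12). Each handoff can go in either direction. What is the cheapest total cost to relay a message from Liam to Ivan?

Checking several routes:
Liam→Heidi→Carol→Ivan: 7 + 10 + 12 = 29
Liam→Mona→Ivan: 20 + 12 = 32
Liam→Ivan: 20
Liam→Heidi→Carol→Judy→Ivan: 7 + 10 + 12 + 9 = 38
Liam→Heidi→Eve→Mona→Ivan: 7 + 6 + 8 + 12 = 33
Liam→Frank→Mona→Ivan: 11 + 6 + 12 = 29
Shortest: 20.

20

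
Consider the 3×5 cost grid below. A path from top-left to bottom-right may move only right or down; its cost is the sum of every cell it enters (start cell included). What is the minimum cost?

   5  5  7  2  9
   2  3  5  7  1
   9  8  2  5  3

25

Take r0c0 r1c0 r1c1 r1c2 r2c2 r2c3 r2c4 for a total of 5 + 2 + 3 + 5 + 2 + 5 + 3 = 25.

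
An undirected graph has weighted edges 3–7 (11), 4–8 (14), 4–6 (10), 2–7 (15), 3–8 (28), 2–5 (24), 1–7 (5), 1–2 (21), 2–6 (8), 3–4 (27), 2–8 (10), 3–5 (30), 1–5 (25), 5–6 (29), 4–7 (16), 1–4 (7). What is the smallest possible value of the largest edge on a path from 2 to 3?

11

Checking several routes:
2-6-4-1-7-3: max(8, 10, 7, 5, 11) = 11
2-8-4-7-3: max(10, 14, 16, 11) = 16
2-1-4-7-3: max(21, 7, 16, 11) = 21
2-7-3: max(15, 11) = 15
2-8-4-1-7-3: max(10, 14, 7, 5, 11) = 14
2-6-4-7-3: max(8, 10, 16, 11) = 16
Best route has worst link 11.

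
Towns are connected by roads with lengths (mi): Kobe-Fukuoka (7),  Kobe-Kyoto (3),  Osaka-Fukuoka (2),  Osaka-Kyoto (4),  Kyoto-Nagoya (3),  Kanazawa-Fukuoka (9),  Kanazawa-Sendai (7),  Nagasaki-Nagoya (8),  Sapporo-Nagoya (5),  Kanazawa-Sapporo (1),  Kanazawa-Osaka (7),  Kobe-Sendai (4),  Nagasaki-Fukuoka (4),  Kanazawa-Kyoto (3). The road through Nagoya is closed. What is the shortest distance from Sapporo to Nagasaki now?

Comparing a few candidate routes:
Sapporo-Kanazawa-Osaka-Fukuoka-Nagasaki: 1 + 7 + 2 + 4 = 14
Sapporo-Kanazawa-Fukuoka-Nagasaki: 1 + 9 + 4 = 14
Sapporo-Kanazawa-Kyoto-Osaka-Fukuoka-Nagasaki: 1 + 3 + 4 + 2 + 4 = 14
Sapporo-Kanazawa-Kyoto-Kobe-Fukuoka-Nagasaki: 1 + 3 + 3 + 7 + 4 = 18
Sapporo-Kanazawa-Sendai-Kobe-Fukuoka-Nagasaki: 1 + 7 + 4 + 7 + 4 = 23
Shortest: 14 mi.

14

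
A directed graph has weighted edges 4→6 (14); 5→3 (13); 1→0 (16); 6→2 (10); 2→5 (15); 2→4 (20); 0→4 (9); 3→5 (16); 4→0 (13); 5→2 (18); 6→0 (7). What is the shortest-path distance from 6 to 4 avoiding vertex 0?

Routes from 6 to 4 avoiding 0:
6→2→4: 10 + 20 = 30
Best route has total 30.

30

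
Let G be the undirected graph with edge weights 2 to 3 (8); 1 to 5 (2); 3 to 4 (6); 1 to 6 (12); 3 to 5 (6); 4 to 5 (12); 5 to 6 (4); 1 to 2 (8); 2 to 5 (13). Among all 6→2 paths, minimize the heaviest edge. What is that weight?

8

Some routes from 6 to 2:
6-1-5-3-2: max(12, 2, 6, 8) = 12
6-1-5-4-3-2: max(12, 2, 12, 6, 8) = 12
6-5-1-2: max(4, 2, 8) = 8
6-5-4-3-2: max(4, 12, 6, 8) = 12
6-5-3-2: max(4, 6, 8) = 8
Smallest bottleneck: 8.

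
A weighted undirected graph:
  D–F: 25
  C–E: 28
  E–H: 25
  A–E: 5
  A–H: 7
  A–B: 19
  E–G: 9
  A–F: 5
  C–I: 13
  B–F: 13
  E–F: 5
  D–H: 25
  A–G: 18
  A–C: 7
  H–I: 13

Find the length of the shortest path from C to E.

A few of the C→E routes:
C → A → E: 7 + 5 = 12
C → A → F → E: 7 + 5 + 5 = 17
C → E: 28
Shortest: 12.

12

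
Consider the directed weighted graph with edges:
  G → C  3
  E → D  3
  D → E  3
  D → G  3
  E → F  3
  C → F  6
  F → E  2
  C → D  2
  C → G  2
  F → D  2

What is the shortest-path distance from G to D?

5

Paths from G to D:
G → C → F → D: 3 + 6 + 2 = 11
G → C → F → E → D: 3 + 6 + 2 + 3 = 14
G → C → D: 3 + 2 = 5
Best route has total 5.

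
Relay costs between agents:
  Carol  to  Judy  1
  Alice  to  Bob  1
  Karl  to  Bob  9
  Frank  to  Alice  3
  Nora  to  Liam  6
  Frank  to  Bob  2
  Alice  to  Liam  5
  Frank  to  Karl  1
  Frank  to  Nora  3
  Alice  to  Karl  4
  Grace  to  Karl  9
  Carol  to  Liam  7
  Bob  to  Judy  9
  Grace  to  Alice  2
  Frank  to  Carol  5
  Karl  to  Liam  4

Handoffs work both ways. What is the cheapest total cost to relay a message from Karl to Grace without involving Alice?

9

Paths from Karl to Grace avoiding Alice:
Karl→Grace: 9
The minimum is 9.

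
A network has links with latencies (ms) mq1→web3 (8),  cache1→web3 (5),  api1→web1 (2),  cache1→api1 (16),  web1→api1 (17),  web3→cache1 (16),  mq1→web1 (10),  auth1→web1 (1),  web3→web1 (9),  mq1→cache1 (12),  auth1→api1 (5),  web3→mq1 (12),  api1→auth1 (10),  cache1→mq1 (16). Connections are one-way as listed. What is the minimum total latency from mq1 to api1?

27

Comparing a few candidate routes:
mq1 -> web3 -> web1 -> api1: 8 + 9 + 17 = 34
mq1 -> cache1 -> api1: 12 + 16 = 28
mq1 -> web1 -> api1: 10 + 17 = 27
Best route has total 27 ms.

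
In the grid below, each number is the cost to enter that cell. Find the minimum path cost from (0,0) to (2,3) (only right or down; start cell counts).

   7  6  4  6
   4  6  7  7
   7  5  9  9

39

Cheapest: r0c0 → r0c1 → r0c2 → r0c3 → r1c3 → r2c3
  7 + 6 + 4 + 6 + 7 + 9 = 39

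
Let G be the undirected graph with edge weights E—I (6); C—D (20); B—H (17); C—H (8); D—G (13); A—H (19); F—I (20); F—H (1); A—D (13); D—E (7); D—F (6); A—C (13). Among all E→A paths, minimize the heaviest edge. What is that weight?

13

A few of the E→A routes:
E - D - F - H - A: max(7, 6, 1, 19) = 19
E - D - C - H - A: max(7, 20, 8, 19) = 20
E - D - F - H - C - A: max(7, 6, 1, 8, 13) = 13
E - D - A: max(7, 13) = 13
Best route has worst link 13.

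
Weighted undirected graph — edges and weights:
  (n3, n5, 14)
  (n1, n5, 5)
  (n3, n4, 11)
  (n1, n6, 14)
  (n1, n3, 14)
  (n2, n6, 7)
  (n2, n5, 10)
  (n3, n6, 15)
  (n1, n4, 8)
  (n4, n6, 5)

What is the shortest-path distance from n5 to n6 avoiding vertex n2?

Comparing a few candidate routes:
n5 - n1 - n3 - n6: 5 + 14 + 15 = 34
n5 - n1 - n6: 5 + 14 = 19
n5 - n1 - n4 - n6: 5 + 8 + 5 = 18
n5 - n3 - n6: 14 + 15 = 29
n5 - n1 - n3 - n4 - n6: 5 + 14 + 11 + 5 = 35
n5 - n3 - n4 - n6: 14 + 11 + 5 = 30
Best route has total 18.

18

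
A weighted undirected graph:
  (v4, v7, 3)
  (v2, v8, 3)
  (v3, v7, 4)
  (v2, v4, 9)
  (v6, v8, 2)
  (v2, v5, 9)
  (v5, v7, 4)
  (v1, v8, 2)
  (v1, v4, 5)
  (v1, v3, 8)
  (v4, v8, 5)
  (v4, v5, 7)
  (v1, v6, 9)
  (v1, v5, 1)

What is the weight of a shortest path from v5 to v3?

8

A few of the v5→v3 routes:
v5-v4-v1-v3: 7 + 5 + 8 = 20
v5-v1-v3: 1 + 8 = 9
v5-v1-v4-v7-v3: 1 + 5 + 3 + 4 = 13
v5-v7-v3: 4 + 4 = 8
v5-v1-v8-v4-v7-v3: 1 + 2 + 5 + 3 + 4 = 15
v5-v4-v7-v3: 7 + 3 + 4 = 14
Shortest: 8.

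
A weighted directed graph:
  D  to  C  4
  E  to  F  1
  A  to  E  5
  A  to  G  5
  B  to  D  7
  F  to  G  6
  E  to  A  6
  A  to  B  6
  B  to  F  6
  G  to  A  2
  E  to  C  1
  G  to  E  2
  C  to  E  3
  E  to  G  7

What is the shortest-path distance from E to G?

Routes from E to G:
E -> F -> G: 1 + 6 = 7
E -> A -> G: 6 + 5 = 11
E -> G: 7
E -> A -> B -> F -> G: 6 + 6 + 6 + 6 = 24
Shortest: 7.

7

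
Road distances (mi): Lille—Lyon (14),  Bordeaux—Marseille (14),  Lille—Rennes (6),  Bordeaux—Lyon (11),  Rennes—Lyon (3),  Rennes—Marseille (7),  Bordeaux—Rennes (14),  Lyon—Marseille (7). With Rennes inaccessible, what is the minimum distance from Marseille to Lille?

21

Paths from Marseille to Lille avoiding Rennes:
Marseille - Bordeaux - Lyon - Lille: 14 + 11 + 14 = 39
Marseille - Lyon - Lille: 7 + 14 = 21
The minimum is 21 mi.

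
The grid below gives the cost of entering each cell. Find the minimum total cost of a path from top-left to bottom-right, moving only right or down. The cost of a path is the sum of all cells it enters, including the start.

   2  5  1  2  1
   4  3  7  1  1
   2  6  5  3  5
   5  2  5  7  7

Best path: [0,0]→[0,1]→[0,2]→[0,3]→[0,4]→[1,4]→[2,4]→[3,4]
Cost: 2 + 5 + 1 + 2 + 1 + 1 + 5 + 7 = 24

24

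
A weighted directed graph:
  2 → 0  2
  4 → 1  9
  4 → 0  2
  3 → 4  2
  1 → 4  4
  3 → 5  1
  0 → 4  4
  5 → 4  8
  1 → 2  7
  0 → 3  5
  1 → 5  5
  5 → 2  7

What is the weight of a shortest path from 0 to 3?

Routes from 0 to 3:
0→3: 5
The minimum is 5.

5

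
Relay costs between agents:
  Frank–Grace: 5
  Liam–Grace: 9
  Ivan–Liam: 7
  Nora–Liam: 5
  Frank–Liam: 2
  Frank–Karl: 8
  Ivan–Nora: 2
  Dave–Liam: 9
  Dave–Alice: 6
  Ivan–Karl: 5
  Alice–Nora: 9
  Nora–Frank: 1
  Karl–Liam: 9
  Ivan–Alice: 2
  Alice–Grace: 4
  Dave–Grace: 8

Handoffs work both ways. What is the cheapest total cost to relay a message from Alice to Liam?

7

A few of the Alice→Liam routes:
Alice→Ivan→Nora→Liam: 2 + 2 + 5 = 9
Alice→Ivan→Nora→Frank→Liam: 2 + 2 + 1 + 2 = 7
Alice→Ivan→Liam: 2 + 7 = 9
Alice→Grace→Frank→Liam: 4 + 5 + 2 = 11
The minimum is 7.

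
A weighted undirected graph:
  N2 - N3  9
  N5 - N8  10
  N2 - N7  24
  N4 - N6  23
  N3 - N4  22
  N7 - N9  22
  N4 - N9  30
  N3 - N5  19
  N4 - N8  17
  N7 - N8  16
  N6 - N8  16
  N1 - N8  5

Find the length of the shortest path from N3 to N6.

45

Some routes from N3 to N6:
N3 → N2 → N7 → N8 → N6: 9 + 24 + 16 + 16 = 65
N3 → N5 → N8 → N4 → N6: 19 + 10 + 17 + 23 = 69
N3 → N4 → N6: 22 + 23 = 45
N3 → N5 → N8 → N6: 19 + 10 + 16 = 45
N3 → N2 → N7 → N8 → N4 → N6: 9 + 24 + 16 + 17 + 23 = 89
N3 → N4 → N8 → N6: 22 + 17 + 16 = 55
Shortest: 45.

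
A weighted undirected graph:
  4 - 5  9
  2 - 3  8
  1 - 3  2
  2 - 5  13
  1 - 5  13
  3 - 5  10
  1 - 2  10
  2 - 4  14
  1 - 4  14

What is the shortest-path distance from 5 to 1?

Comparing a few candidate routes:
5 → 1: 13
5 → 2 → 3 → 1: 13 + 8 + 2 = 23
5 → 3 → 1: 10 + 2 = 12
5 → 2 → 1: 13 + 10 = 23
The minimum is 12.

12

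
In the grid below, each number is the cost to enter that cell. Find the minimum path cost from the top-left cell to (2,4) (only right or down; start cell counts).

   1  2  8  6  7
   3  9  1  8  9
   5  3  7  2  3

24

Take [0,0] -> [0,1] -> [0,2] -> [1,2] -> [2,2] -> [2,3] -> [2,4] for a total of 1 + 2 + 8 + 1 + 7 + 2 + 3 = 24.
(Top row then right column would cost 36.)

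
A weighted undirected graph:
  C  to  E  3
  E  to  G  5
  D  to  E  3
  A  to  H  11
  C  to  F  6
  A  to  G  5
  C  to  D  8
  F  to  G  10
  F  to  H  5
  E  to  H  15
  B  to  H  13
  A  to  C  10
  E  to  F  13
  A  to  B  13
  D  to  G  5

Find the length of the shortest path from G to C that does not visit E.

Some routes from G to C avoiding E:
G → F → H → A → C: 10 + 5 + 11 + 10 = 36
G → A → B → H → F → C: 5 + 13 + 13 + 5 + 6 = 42
G → A → C: 5 + 10 = 15
G → A → H → F → C: 5 + 11 + 5 + 6 = 27
G → F → C: 10 + 6 = 16
G → D → C: 5 + 8 = 13
Best route has total 13.

13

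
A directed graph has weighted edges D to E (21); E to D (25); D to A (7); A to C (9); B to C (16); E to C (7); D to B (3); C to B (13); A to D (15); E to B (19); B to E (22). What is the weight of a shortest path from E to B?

Paths from E to B:
E → D → A → C → B: 25 + 7 + 9 + 13 = 54
E → B: 19
E → D → B: 25 + 3 = 28
E → C → B: 7 + 13 = 20
Shortest: 19.

19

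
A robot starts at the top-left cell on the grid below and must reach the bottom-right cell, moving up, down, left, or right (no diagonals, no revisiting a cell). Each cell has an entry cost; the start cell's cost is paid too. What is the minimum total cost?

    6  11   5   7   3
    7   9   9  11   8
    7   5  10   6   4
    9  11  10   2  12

One optimal route is [0,0] [1,0] [2,0] [2,1] [2,2] [2,3] [3,3] [3,4].
Its cost is 6 + 7 + 7 + 5 + 10 + 6 + 2 + 12 = 55.

55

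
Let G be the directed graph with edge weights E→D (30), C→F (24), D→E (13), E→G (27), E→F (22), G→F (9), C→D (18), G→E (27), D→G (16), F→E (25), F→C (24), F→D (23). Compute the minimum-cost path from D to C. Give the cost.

49

Paths from D to C:
D -> E -> G -> F -> C: 13 + 27 + 9 + 24 = 73
D -> E -> F -> C: 13 + 22 + 24 = 59
D -> G -> F -> C: 16 + 9 + 24 = 49
D -> G -> E -> F -> C: 16 + 27 + 22 + 24 = 89
Shortest: 49.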